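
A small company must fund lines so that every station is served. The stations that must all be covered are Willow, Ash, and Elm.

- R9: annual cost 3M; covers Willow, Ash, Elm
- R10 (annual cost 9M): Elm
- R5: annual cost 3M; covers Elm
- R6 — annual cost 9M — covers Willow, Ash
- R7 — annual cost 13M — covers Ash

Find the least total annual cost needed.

3

This is a weighted set-cover instance.
R9 alone covers Willow, Ash, Elm — every station.
Total annual cost: 3.
No cover costs less than 3.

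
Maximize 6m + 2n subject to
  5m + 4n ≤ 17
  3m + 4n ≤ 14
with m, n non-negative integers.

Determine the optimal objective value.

The continuous relaxation peaks at (3.4, 0) with value 20.40; rounding to a feasible lattice point costs some objective.
(m,n)=(3,0): 5·3+4·0=15≤17, 3·3+4·0=9≤14, objective 18.
(m,n)=(2,1): 5·2+4·1=14≤17, 3·2+4·1=10≤14, objective 14.
(m,n)=(2,0): 5·2+4·0=10≤17, 3·2+4·0=6≤14, objective 12.
The best lattice point is (3,0), giving 18.

18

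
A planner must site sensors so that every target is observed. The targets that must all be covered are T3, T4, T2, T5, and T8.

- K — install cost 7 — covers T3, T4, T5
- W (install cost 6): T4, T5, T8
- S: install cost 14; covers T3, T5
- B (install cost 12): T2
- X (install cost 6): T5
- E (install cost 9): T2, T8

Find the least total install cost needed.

This is a weighted set-cover instance.
The greedy cost-per-new-target heuristic would pick W, K, and E for 22, but a cheaper cover exists.
Choose K and E: together they cover T3, T4, T2, T5, T8 — every target.
Total install cost: 7 + 9 = 16.
No cover costs less than 16.

16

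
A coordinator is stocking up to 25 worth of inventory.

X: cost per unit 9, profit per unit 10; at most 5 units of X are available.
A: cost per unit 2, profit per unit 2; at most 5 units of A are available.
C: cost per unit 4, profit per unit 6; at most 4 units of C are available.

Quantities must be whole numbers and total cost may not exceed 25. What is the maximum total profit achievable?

34

1×X and 4×C: cost 25 ≤ 25, profit 1·10 + 4·6 = 34.
4×A and 4×C: cost 24 ≤ 25, profit 4·2 + 4·6 = 32.
Best is 34.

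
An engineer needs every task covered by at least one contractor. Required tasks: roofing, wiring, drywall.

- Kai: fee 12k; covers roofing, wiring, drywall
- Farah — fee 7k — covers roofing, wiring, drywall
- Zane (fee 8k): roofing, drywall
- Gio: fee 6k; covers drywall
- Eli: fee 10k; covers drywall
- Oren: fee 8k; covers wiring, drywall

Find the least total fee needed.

Farah alone covers roofing, wiring, drywall — every task.
Total fee: 7.
No cover costs less than 7.

7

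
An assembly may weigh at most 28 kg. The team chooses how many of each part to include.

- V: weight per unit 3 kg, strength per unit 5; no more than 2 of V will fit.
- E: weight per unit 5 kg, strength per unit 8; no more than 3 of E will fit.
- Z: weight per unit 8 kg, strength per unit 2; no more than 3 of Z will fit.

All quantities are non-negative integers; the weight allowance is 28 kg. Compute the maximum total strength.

This is a bounded integer knapsack.
V has the best ratio (5/3); taking only V gives at most 2×5 = 10 (stopped by the supply cap of 2).
Mixing does better — 2×V and 3×E: weight 21 ≤ 28, strength 2·5 + 3·8 = 34.

34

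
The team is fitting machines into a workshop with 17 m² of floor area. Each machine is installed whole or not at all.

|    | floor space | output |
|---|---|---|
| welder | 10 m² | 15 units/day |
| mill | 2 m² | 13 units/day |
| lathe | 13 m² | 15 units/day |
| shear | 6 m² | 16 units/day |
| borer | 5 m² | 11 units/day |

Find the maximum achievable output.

mill + shear + borer: floor space 2 + 6 + 5 = 13 ≤ 17, output 13 + 16 + 11 = 40.
welder + mill + borer: floor space 10 + 2 + 5 = 17 ≤ 17, output 15 + 13 + 11 = 39.
Best is mill, shear, and borer with total output 40.

40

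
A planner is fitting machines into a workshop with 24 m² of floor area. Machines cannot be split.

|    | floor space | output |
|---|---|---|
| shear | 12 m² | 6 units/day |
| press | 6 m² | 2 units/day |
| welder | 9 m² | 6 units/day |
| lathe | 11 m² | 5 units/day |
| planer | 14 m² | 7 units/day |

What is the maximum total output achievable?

Allowing fractional choices, the relaxed optimum would be about 13.5, but machines are indivisible.
shear + welder: floor space 12 + 9 = 21 ≤ 24, output 6 + 6 = 12.
welder + planer: floor space 9 + 14 = 23 ≤ 24, output 6 + 7 = 13.
Best is welder and planer with total output 13.

13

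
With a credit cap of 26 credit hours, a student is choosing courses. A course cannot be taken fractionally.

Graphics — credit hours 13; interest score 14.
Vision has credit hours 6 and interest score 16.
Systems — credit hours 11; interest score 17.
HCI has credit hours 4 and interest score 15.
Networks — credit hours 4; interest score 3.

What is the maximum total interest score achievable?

Vision + Systems + HCI + Networks: credit hours 6 + 11 + 4 + 4 = 25 ≤ 26, interest score 16 + 17 + 15 + 3 = 51.
Vision + Systems + HCI: credit hours 6 + 11 + 4 = 21 ≤ 26, interest score 16 + 17 + 15 = 48.
Best is Vision, Systems, HCI, and Networks with total interest score 51.

51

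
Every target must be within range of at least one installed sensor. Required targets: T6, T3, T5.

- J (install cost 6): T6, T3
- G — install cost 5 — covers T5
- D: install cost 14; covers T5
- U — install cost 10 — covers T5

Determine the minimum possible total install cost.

Choose J and G: together they cover T6, T3, T5 — every target.
Total install cost: 6 + 5 = 11.
No cover costs less than 11.

11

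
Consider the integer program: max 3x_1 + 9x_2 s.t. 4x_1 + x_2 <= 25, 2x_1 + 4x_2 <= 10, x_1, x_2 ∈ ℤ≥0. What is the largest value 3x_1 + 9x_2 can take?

21

(x_1,x_2)=(1,2) is feasible, giving 21.
(x_1,x_2)=(0,2) is feasible, giving 18.
(x_1,x_2)=(2,1) is feasible, giving 15.
Maximum is 21 at (x_1,x_2)=(1,2).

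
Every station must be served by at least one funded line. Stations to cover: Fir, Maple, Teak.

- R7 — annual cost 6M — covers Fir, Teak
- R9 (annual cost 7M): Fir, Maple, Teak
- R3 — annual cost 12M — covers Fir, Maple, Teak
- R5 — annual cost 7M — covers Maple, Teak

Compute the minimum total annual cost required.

This is an integer covering problem.
R9 alone covers Fir, Maple, Teak — every station.
Total annual cost: 7.

7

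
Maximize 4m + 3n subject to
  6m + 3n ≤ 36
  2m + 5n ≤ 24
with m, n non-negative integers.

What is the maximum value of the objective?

(m,n)=(5,2): 6·5+3·2=36≤36, 2·5+5·2=20≤24, objective 26.
(m,n)=(4,3): 6·4+3·3=33≤36, 2·4+5·3=23≤24, objective 25.
(m,n)=(5,1): 6·5+3·1=33≤36, 2·5+5·1=15≤24, objective 23.
No feasible integer point exceeds 26.

26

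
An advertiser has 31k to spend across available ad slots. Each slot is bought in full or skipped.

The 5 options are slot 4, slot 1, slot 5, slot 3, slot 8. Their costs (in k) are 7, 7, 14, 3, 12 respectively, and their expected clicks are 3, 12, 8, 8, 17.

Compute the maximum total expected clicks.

slot 4 + slot 1 + slot 3 + slot 8: cost 7 + 7 + 3 + 12 = 29 ≤ 31, expected clicks 3 + 12 + 8 + 17 = 40.
slot 1 + slot 3 + slot 8: cost 7 + 3 + 12 = 22 ≤ 31, expected clicks 12 + 8 + 17 = 37.
Best is slot 4, slot 1, slot 3, and slot 8 with total expected clicks 40.

40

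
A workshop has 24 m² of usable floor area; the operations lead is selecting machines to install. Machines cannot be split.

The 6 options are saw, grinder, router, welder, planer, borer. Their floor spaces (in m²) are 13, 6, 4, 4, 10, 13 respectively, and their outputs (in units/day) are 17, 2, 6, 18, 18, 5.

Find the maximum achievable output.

Take grinder, router, welder, and planer: floor space 6 + 4 + 4 + 10 = 24 ≤ 24, output 2 + 6 + 18 + 18 = 44.
No other feasible combination does better.

44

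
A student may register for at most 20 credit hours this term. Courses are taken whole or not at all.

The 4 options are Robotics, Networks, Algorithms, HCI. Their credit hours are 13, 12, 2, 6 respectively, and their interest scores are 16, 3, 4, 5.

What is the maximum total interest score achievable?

21

Take Robotics and HCI: credit hours 13 + 6 = 19 ≤ 20, interest score 16 + 5 = 21.
No other feasible combination does better.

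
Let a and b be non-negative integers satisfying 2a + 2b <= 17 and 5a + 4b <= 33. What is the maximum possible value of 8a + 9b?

72

The continuous relaxation peaks at (0, 8.25) with value 74.25; rounding to a feasible lattice point costs some objective.
(a,b)=(0,8): 2·0+2·8=16≤17, 5·0+4·8=32≤33, objective 72.
(a,b)=(1,7): 2·1+2·7=16≤17, 5·1+4·7=33≤33, objective 71.
(a,b)=(0,7): 2·0+2·7=14≤17, 5·0+4·7=28≤33, objective 63.
No feasible integer point exceeds 72.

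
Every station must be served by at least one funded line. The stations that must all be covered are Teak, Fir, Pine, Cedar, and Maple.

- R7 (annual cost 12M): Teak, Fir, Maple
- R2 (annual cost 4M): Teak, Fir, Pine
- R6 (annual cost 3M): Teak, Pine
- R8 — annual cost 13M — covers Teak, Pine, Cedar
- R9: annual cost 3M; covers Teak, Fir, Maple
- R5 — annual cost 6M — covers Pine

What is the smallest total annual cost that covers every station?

16

The greedy cost-per-new-station heuristic would pick R9, R6, and R8 for 19, but a cheaper cover exists.
Choose R8 and R9: together they cover Teak, Fir, Pine, Cedar, Maple — every station.
Total annual cost: 13 + 3 = 16.
No cover costs less than 16.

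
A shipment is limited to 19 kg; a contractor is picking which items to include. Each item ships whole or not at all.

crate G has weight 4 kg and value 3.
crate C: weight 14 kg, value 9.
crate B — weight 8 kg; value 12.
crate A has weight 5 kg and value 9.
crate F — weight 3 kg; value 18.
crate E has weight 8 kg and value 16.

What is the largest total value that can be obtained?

This is an integer program with binary decision variables.
Take crate B, crate F, and crate E: weight 8 + 3 + 8 = 19 ≤ 19, value 12 + 18 + 16 = 46.
No other feasible combination does better.

46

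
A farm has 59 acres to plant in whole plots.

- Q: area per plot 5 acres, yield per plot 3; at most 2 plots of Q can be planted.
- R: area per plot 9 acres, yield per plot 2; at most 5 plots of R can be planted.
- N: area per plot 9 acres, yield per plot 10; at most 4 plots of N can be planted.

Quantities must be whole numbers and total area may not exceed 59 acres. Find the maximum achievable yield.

N has the best ratio (10/9); taking only N gives at most 4×10 = 40 (stopped by the supply cap of 4).
Mixing does better — 2×Q, 1×R, and 4×N: area 55 ≤ 59, yield 2·3 + 1·2 + 4·10 = 48.

48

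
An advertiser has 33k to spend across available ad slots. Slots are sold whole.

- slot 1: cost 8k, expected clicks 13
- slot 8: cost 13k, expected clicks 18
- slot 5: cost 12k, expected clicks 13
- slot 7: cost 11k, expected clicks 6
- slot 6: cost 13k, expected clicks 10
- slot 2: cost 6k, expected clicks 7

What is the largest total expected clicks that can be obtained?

slot 1 + slot 8 + slot 5: cost 8 + 13 + 12 = 33 ≤ 33, expected clicks 13 + 18 + 13 = 44.
slot 1 + slot 8 + slot 2: cost 8 + 13 + 6 = 27 ≤ 33, expected clicks 13 + 18 + 7 = 38.
Best is slot 1, slot 8, and slot 5 with total expected clicks 44.

44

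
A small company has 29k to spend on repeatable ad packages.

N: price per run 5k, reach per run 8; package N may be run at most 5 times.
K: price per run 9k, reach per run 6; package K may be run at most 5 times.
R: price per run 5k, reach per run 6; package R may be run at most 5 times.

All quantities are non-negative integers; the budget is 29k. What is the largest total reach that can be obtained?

This is a bounded integer knapsack.
4×N and 1×R: price 25 ≤ 29, reach 4·8 + 1·6 = 38.
5×N: price 25 ≤ 29, reach 5·8 = 40.
Best is 40.

40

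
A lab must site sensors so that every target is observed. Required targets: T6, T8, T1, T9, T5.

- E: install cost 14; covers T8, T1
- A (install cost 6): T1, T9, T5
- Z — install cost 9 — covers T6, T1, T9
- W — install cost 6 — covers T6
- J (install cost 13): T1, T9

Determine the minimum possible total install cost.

Choose E, A, and W: together they cover T6, T8, T1, T9, T5 — every target.
Total install cost: 14 + 6 + 6 = 26.
No cover costs less than 26.

26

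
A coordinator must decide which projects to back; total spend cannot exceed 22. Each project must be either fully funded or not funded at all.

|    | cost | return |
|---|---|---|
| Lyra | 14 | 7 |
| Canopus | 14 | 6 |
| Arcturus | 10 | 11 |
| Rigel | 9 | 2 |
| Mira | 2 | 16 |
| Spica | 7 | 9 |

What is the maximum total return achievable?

36

Allowing fractional choices, the relaxed optimum would be about 37.5, but projects are indivisible.
Arcturus + Mira + Spica: cost 10 + 2 + 7 = 19 ≤ 22, return 11 + 16 + 9 = 36.
Arcturus + Mira: cost 10 + 2 = 12 ≤ 22, return 11 + 16 = 27.
Arcturus + Rigel + Mira: cost 10 + 9 + 2 = 21 ≤ 22, return 11 + 2 + 16 = 29.
Best is Arcturus, Mira, and Spica with total return 36.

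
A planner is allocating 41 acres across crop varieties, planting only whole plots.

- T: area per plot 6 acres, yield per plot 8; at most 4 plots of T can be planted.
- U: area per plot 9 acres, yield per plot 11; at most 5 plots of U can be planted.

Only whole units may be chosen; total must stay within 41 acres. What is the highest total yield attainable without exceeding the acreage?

49

Take 2×T and 3×U: area 39 ≤ 41, yield 2·8 + 3·11 = 49.
No other integer combination yields more.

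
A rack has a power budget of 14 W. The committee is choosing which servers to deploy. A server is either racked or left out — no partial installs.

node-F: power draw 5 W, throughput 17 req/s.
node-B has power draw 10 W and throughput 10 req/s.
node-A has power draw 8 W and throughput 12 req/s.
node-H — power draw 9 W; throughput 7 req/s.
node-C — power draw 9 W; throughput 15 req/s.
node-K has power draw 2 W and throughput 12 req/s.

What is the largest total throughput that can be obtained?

Take node-F and node-C: power draw 5 + 9 = 14 ≤ 14, throughput 17 + 15 = 32.
No other feasible combination does better.

32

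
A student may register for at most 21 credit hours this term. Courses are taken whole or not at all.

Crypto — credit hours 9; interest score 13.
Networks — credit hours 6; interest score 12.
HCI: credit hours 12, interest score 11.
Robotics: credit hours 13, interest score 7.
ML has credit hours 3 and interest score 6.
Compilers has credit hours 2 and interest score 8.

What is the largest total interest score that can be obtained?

39

This is an integer program with binary decision variables.
Allowing fractional choices, the relaxed optimum would be about 39.9, but courses are indivisible.
Crypto + Networks + ML: credit hours 9 + 6 + 3 = 18 ≤ 21, interest score 13 + 12 + 6 = 31.
Crypto + Networks + Compilers: credit hours 9 + 6 + 2 = 17 ≤ 21, interest score 13 + 12 + 8 = 33.
Crypto + Networks + ML + Compilers: credit hours 9 + 6 + 3 + 2 = 20 ≤ 21, interest score 13 + 12 + 6 + 8 = 39.
Best is Crypto, Networks, ML, and Compilers with total interest score 39.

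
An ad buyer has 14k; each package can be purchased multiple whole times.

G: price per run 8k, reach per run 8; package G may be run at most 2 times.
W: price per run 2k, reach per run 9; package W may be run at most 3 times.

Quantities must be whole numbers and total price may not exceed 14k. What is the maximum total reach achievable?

W has the best ratio (9/2); taking only W gives at most 3×9 = 27 (stopped by the supply cap of 3).
Mixing does better — 1×G and 3×W: price 14 ≤ 14, reach 1·8 + 3·9 = 35.

35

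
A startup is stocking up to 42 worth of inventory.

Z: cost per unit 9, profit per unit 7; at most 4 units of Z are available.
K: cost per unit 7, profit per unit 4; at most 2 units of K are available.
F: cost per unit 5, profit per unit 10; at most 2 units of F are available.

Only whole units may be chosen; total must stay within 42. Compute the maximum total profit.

F has the best ratio (10/5); taking only F gives at most 2×10 = 20 (stopped by the supply cap of 2).
Mixing does better — 2×Z, 2×K, and 2×F: cost 42 ≤ 42, profit 2·7 + 2·4 + 2·10 = 42.

42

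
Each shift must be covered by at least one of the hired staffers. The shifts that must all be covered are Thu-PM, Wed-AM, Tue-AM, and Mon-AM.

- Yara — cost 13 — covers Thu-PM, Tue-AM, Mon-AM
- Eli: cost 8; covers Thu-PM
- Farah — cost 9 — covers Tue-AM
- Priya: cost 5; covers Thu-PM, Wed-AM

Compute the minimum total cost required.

18

This is a weighted set-cover instance.
Choose Yara and Priya: together they cover Thu-PM, Wed-AM, Tue-AM, Mon-AM — every shift.
Total cost: 13 + 5 = 18.
No cover costs less than 18.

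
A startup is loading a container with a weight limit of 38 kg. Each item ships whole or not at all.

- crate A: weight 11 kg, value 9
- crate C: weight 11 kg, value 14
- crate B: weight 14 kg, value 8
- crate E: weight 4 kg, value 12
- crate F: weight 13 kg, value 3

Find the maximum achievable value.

35

Treat it as a binary knapsack problem.
crate A + crate C + crate E: weight 11 + 11 + 4 = 26 ≤ 38, value 9 + 14 + 12 = 35.
crate A + crate C + crate B: weight 11 + 11 + 14 = 36 ≤ 38, value 9 + 14 + 8 = 31.
crate C + crate B + crate E: weight 11 + 14 + 4 = 29 ≤ 38, value 14 + 8 + 12 = 34.
Best is crate A, crate C, and crate E with total value 35.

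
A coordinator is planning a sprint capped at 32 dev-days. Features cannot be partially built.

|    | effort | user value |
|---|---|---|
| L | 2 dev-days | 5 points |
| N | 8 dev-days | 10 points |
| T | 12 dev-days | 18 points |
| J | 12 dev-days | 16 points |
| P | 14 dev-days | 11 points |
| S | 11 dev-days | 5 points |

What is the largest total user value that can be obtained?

N + T + J: effort 8 + 12 + 12 = 32 ≤ 32, user value 10 + 18 + 16 = 44.
L + T + J: effort 2 + 12 + 12 = 26 ≤ 32, user value 5 + 18 + 16 = 39.
Best is N, T, and J with total user value 44.

44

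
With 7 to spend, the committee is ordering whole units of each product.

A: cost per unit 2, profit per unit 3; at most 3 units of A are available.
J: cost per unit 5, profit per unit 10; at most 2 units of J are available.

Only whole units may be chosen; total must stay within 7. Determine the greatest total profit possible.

J has the best ratio (10/5); taking only J gives at most 1×10 = 10 (stopped by the cost limit).
Mixing does better — 1×A and 1×J: cost 7 ≤ 7, profit 1·3 + 1·10 = 13.

13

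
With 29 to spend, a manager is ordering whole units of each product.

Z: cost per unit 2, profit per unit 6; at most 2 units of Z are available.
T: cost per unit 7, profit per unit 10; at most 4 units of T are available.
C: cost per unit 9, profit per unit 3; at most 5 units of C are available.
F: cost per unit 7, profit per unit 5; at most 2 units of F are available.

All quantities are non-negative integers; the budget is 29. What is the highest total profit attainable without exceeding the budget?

42

Z has the best ratio (6/2); taking only Z gives at most 2×6 = 12 (stopped by the supply cap of 2).
Mixing does better — 2×Z and 3×T: cost 25 ≤ 29, profit 2·6 + 3·10 = 42.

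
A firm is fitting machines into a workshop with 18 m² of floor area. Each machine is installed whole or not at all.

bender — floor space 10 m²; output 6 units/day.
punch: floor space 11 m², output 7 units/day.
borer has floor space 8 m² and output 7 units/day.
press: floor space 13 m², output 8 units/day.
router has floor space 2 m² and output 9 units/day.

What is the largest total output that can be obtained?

17

press + router: floor space 13 + 2 = 15 ≤ 18, output 8 + 9 = 17.
borer + router: floor space 8 + 2 = 10 ≤ 18, output 7 + 9 = 16.
Best is press and router with total output 17.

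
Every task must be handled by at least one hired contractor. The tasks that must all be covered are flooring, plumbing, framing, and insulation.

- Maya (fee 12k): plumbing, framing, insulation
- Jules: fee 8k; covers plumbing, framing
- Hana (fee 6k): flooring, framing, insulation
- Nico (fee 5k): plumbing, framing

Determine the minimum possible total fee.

11

Choose Hana and Nico: together they cover flooring, plumbing, framing, insulation — every task.
Total fee: 6 + 5 = 11.
No cover costs less than 11.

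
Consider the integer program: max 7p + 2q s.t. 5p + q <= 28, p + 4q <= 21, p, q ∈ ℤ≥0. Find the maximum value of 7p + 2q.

Relaxing integrality, the LP optimum is 41.63 at (p,q) = (4.79, 4.05), which is not an integer point.
(p,q)=(5,3) is feasible, giving 41.
(p,q)=(5,2) is feasible, giving 39.
(p,q)=(4,4) is feasible, giving 36.
No feasible integer point exceeds 41.

41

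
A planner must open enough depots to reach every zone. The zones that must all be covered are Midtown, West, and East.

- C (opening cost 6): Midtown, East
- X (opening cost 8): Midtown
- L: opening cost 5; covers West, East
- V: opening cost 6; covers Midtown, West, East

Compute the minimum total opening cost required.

V alone covers Midtown, West, East — every zone.
Total opening cost: 6.
No cover costs less than 6.

6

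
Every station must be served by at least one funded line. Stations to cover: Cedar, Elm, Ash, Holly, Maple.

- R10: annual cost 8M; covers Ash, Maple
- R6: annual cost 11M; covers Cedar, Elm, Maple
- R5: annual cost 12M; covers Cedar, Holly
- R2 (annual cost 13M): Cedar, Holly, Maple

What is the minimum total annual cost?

31

This is an integer covering problem.
Choose R10, R6, and R5: together they cover Cedar, Elm, Ash, Holly, Maple — every station.
Total annual cost: 8 + 11 + 12 = 31.
No cover costs less than 31.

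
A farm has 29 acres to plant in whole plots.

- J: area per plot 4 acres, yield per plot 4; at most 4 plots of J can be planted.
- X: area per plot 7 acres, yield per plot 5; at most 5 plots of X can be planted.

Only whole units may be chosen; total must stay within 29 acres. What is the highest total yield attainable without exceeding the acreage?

3×J and 2×X: area 26 ≤ 29, yield 3·4 + 2·5 = 22.
2×J and 3×X: area 29 ≤ 29, yield 2·4 + 3·5 = 23.
Best is 23.

23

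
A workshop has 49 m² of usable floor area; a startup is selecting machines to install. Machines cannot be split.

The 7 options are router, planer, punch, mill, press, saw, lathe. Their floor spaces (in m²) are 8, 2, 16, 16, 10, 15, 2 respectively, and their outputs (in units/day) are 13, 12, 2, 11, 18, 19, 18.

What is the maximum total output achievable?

This is a 0-1 knapsack instance.
Take router, planer, press, saw, and lathe: floor space 8 + 2 + 10 + 15 + 2 = 37 ≤ 49, output 13 + 12 + 18 + 19 + 18 = 80.
No other feasible combination does better.

80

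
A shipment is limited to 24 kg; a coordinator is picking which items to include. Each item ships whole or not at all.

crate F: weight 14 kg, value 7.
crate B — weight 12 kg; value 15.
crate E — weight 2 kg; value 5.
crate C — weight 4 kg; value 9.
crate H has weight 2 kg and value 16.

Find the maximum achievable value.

This is an integer program with binary decision variables.
Allowing fractional choices, the relaxed optimum would be about 47.0, but items are indivisible.
crate B + crate E + crate C + crate H: weight 12 + 2 + 4 + 2 = 20 ≤ 24, value 15 + 5 + 9 + 16 = 45.
crate F + crate E + crate C + crate H: weight 14 + 2 + 4 + 2 = 22 ≤ 24, value 7 + 5 + 9 + 16 = 37.
crate B + crate C + crate H: weight 12 + 4 + 2 = 18 ≤ 24, value 15 + 9 + 16 = 40.
Best is crate B, crate E, crate C, and crate H with total value 45.

45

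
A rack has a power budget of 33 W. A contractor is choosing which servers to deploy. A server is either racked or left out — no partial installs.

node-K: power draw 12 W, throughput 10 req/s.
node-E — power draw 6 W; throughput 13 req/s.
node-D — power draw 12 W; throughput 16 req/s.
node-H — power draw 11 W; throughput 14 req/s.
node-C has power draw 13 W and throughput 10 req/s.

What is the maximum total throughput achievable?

43

node-K + node-E + node-D: power draw 12 + 6 + 12 = 30 ≤ 33, throughput 10 + 13 + 16 = 39.
node-E + node-D + node-C: power draw 6 + 12 + 13 = 31 ≤ 33, throughput 13 + 16 + 10 = 39.
node-E + node-D + node-H: power draw 6 + 12 + 11 = 29 ≤ 33, throughput 13 + 16 + 14 = 43.
Best is node-E, node-D, and node-H with total throughput 43.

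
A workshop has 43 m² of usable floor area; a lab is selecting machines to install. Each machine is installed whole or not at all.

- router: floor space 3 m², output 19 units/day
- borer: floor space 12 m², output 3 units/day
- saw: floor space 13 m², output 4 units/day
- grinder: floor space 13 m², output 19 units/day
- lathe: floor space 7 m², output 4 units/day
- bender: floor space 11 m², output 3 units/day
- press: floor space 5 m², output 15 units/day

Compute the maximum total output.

Treat it as a binary knapsack problem.
Allowing fractional choices, the relaxed optimum would be about 61.5, but machines are indivisible.
router + saw + grinder + lathe + press: floor space 3 + 13 + 13 + 7 + 5 = 41 ≤ 43, output 19 + 4 + 19 + 4 + 15 = 61.
router + borer + grinder + lathe + press: floor space 3 + 12 + 13 + 7 + 5 = 40 ≤ 43, output 19 + 3 + 19 + 4 + 15 = 60.
router + grinder + lathe + bender + press: floor space 3 + 13 + 7 + 11 + 5 = 39 ≤ 43, output 19 + 19 + 4 + 3 + 15 = 60.
Best is router, saw, grinder, lathe, and press with total output 61.

61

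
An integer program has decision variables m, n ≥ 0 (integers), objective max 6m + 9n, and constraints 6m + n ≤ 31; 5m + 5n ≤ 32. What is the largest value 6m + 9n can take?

The continuous relaxation peaks at (0, 6.4) with value 57.60; rounding to a feasible lattice point costs some objective.
(m,n)=(0,6) is feasible, giving 54.
(m,n)=(1,5) is feasible, giving 51.
(m,n)=(0,5) is feasible, giving 45.
No feasible integer point exceeds 54.

54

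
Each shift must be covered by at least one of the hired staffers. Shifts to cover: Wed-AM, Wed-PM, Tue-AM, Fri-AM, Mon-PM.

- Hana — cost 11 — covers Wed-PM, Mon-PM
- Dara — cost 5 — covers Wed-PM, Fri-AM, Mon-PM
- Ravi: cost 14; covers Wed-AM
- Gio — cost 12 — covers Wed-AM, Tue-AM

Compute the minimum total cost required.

Choose Dara and Gio: together they cover Wed-AM, Wed-PM, Tue-AM, Fri-AM, Mon-PM — every shift.
Total cost: 5 + 12 = 17.
No cover costs less than 17.

17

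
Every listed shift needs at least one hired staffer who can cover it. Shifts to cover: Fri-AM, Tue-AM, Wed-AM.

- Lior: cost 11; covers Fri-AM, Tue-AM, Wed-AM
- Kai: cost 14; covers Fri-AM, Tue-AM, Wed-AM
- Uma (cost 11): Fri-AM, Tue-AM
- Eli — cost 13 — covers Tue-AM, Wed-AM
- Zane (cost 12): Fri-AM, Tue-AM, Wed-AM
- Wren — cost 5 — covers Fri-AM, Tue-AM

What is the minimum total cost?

11

Lior alone covers Fri-AM, Tue-AM, Wed-AM — every shift.
Total cost: 11.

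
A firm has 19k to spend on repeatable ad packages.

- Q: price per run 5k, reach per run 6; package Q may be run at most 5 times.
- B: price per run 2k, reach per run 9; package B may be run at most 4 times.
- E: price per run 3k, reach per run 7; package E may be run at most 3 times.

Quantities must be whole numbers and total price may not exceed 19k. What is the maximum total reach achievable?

4×B and 3×E: price 17 ≤ 19, reach 4·9 + 3·7 = 57.
1×Q, 4×B, and 2×E: price 19 ≤ 19, reach 1·6 + 4·9 + 2·7 = 56.
Best is 57.

57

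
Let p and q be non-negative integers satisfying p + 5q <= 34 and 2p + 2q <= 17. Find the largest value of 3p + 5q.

36

(p,q)=(2,6): 1·2+5·6=32≤34, 2·2+2·6=16≤17, objective 36.
(p,q)=(3,5): 1·3+5·5=28≤34, 2·3+2·5=16≤17, objective 34.
(p,q)=(1,6): 1·1+5·6=31≤34, 2·1+2·6=14≤17, objective 33.
No feasible integer point exceeds 36.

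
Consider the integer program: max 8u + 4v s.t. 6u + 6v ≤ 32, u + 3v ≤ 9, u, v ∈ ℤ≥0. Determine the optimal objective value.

The continuous relaxation peaks at (5.33, 0) with value 42.67; rounding to a feasible lattice point costs some objective.
(u,v)=(5,0): 6·5+6·0=30≤32, 1·5+3·0=5≤9, objective 40.
(u,v)=(4,1): 6·4+6·1=30≤32, 1·4+3·1=7≤9, objective 36.
(u,v)=(4,0): 6·4+6·0=24≤32, 1·4+3·0=4≤9, objective 32.
The best lattice point is (5,0), giving 40.

40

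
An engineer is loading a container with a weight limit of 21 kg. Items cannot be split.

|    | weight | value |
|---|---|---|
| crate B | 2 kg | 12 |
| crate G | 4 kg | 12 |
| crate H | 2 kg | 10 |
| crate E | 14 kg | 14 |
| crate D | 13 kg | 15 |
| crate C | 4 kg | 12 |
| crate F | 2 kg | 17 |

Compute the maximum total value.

63

Allowing fractional choices, the relaxed optimum would be about 71.1, but items are indivisible.
crate B + crate D + crate C + crate F: weight 2 + 13 + 4 + 2 = 21 ≤ 21, value 12 + 15 + 12 + 17 = 56.
crate B + crate G + crate D + crate F: weight 2 + 4 + 13 + 2 = 21 ≤ 21, value 12 + 12 + 15 + 17 = 56.
crate B + crate G + crate H + crate C + crate F: weight 2 + 4 + 2 + 4 + 2 = 14 ≤ 21, value 12 + 12 + 10 + 12 + 17 = 63.
Best is crate B, crate G, crate H, crate C, and crate F with total value 63.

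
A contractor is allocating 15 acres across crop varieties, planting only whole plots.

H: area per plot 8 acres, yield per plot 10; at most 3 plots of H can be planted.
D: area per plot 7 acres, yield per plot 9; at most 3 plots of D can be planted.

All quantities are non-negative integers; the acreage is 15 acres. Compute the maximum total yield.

19

This is a bounded integer knapsack.
Take 1×H and 1×D: area 15 ≤ 15, yield 1·10 + 1·9 = 19.
No other integer combination yields more.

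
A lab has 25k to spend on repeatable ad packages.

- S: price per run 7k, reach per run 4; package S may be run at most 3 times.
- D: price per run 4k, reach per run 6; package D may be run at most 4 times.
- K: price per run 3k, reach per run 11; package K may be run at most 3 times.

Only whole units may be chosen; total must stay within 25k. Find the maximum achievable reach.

K has the best ratio (11/3); taking only K gives at most 3×11 = 33 (stopped by the supply cap of 3).
Mixing does better — 4×D and 3×K: price 25 ≤ 25, reach 4·6 + 3·11 = 57.

57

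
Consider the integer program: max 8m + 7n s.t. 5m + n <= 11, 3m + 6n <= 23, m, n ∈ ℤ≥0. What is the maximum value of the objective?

The continuous relaxation peaks at (1.59, 3.04) with value 34.00; rounding to a feasible lattice point costs some objective.
(m,n)=(1,3) is feasible, giving 29.
(m,n)=(1,2) is feasible, giving 22.
(m,n)=(0,3) is feasible, giving 21.
No feasible integer point exceeds 29.

29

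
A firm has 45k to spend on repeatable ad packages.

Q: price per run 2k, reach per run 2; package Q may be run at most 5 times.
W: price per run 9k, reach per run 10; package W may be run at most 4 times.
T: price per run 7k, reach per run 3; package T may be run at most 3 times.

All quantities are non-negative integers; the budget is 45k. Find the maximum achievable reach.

48

W has the best ratio (10/9); taking only W gives at most 4×10 = 40 (stopped by the supply cap of 4).
Mixing does better — 4×Q and 4×W: price 44 ≤ 45, reach 4·2 + 4·10 = 48.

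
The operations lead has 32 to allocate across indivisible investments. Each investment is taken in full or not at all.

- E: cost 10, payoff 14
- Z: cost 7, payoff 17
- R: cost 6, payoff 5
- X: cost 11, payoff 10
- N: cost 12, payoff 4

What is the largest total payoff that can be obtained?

41

This is a 0-1 knapsack instance.
Take E, Z, and X: cost 10 + 7 + 11 = 28 ≤ 32, payoff 14 + 17 + 10 = 41.
No other feasible combination does better.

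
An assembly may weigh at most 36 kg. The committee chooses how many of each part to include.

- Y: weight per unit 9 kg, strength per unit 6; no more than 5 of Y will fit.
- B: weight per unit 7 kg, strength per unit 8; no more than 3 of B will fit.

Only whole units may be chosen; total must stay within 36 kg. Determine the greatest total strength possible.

This is a bounded integer knapsack.
B has the best ratio (8/7); taking only B gives at most 3×8 = 24 (stopped by the supply cap of 3).
Mixing does better — 1×Y and 3×B: weight 30 ≤ 36, strength 1·6 + 3·8 = 30.

30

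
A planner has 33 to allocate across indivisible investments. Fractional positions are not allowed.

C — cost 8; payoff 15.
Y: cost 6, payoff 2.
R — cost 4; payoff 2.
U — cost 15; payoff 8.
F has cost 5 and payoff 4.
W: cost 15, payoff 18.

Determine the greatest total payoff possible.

39

Allowing fractional choices, the relaxed optimum would be about 39.7, but investments are indivisible.
C + Y + R + W: cost 8 + 6 + 4 + 15 = 33 ≤ 33, payoff 15 + 2 + 2 + 18 = 37.
C + R + F + W: cost 8 + 4 + 5 + 15 = 32 ≤ 33, payoff 15 + 2 + 4 + 18 = 39.
C + F + W: cost 8 + 5 + 15 = 28 ≤ 33, payoff 15 + 4 + 18 = 37.
Best is C, R, F, and W with total payoff 39.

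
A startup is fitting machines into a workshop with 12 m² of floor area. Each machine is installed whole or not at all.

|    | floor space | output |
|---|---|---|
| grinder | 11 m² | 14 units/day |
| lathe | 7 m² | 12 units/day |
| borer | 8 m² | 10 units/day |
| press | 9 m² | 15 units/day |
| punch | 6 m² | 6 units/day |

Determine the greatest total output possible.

15

This is an integer program with binary decision variables.
Take press: floor space 9 ≤ 12, output 15.
No other feasible combination does better.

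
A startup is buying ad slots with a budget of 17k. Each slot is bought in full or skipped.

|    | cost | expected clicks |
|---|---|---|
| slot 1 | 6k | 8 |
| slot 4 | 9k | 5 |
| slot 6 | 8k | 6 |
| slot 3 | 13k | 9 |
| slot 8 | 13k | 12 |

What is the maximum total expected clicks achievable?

Allowing fractional choices, the relaxed optimum would be about 18.2, but ad slots are indivisible.
slot 1 + slot 4: cost 6 + 9 = 15 ≤ 17, expected clicks 8 + 5 = 13.
slot 1 + slot 6: cost 6 + 8 = 14 ≤ 17, expected clicks 8 + 6 = 14.
Best is slot 1 and slot 6 with total expected clicks 14.

14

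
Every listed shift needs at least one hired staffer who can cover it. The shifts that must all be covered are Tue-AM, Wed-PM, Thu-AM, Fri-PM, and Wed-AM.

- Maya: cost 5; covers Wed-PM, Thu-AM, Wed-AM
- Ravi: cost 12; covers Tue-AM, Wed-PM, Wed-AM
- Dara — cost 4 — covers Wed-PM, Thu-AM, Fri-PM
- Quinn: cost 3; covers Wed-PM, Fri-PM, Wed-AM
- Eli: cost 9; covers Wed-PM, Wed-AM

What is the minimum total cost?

The greedy cost-per-new-shift heuristic would pick Quinn, Dara, and Ravi for 19, but a cheaper cover exists.
Choose Ravi and Dara: together they cover Tue-AM, Wed-PM, Thu-AM, Fri-PM, Wed-AM — every shift.
Total cost: 12 + 4 = 16.
No cover costs less than 16.

16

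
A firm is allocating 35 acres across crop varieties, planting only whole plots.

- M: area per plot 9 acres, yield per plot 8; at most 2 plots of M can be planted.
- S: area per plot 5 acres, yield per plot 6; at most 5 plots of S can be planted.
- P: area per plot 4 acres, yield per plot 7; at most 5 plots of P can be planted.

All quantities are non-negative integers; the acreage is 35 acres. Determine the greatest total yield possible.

P has the best ratio (7/4); taking only P gives at most 5×7 = 35 (stopped by the supply cap of 5).
Mixing does better — 3×S and 5×P: area 35 ≤ 35, yield 3·6 + 5·7 = 53.

53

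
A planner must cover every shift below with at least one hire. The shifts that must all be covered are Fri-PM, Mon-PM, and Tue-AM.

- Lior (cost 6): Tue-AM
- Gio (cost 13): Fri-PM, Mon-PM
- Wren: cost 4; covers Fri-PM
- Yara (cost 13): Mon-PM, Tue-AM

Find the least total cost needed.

17

Choose Wren and Yara: together they cover Fri-PM, Mon-PM, Tue-AM — every shift.
Total cost: 4 + 13 = 17.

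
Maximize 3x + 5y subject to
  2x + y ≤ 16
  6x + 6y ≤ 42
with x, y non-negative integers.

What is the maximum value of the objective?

35

(x,y)=(0,7) is feasible, giving 35.
(x,y)=(1,6) is feasible, giving 33.
(x,y)=(0,6) is feasible, giving 30.
Maximum is 35 at (x,y)=(0,7).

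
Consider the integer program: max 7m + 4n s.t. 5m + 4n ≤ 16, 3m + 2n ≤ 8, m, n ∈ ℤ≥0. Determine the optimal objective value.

(m,n)=(2,1): 5·2+4·1=14≤16, 3·2+2·1=8≤8, objective 18.
(m,n)=(1,2): 5·1+4·2=13≤16, 3·1+2·2=7≤8, objective 15.
Maximum is 18 at (m,n)=(2,1).

18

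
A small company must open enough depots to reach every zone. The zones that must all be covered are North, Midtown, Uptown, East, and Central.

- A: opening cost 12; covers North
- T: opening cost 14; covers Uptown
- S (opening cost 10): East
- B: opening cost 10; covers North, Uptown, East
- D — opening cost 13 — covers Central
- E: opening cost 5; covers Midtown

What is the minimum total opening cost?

Choose B, D, and E: together they cover North, Midtown, Uptown, East, Central — every zone.
Total opening cost: 10 + 13 + 5 = 28.

28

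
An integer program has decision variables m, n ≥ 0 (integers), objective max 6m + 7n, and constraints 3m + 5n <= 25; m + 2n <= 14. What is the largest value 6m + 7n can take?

The continuous relaxation peaks at (8.33, 0) with value 50.00; rounding to a feasible lattice point costs some objective.
(m,n)=(8,0): 3·8+5·0=24≤25, 1·8+2·0=8≤14, objective 48.
(m,n)=(7,0): 3·7+5·0=21≤25, 1·7+2·0=7≤14, objective 42.
No feasible integer point exceeds 48.

48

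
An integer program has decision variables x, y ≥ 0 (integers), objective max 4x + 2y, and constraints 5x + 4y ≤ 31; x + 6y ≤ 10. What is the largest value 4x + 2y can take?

24

Relaxing integrality, the LP optimum is 24.80 at (x,y) = (6.2, 0), which is not an integer point.
(x,y)=(6,0): 5·6+4·0=30≤31, 1·6+6·0=6≤10, objective 24.
(x,y)=(5,0): 5·5+4·0=25≤31, 1·5+6·0=5≤10, objective 20.
Maximum is 24 at (x,y)=(6,0).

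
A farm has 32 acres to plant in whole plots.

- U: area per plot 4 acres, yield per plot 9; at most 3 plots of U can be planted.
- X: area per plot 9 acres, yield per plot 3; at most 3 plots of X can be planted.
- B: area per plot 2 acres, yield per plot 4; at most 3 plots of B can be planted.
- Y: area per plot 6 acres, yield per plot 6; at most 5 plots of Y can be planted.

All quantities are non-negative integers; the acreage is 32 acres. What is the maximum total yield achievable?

This is a bounded integer knapsack.
3×U, 1×B, and 3×Y: area 32 ≤ 32, yield 3·9 + 1·4 + 3·6 = 49.
3×U, 3×B, and 2×Y: area 30 ≤ 32, yield 3·9 + 3·4 + 2·6 = 51.
Best is 51.

51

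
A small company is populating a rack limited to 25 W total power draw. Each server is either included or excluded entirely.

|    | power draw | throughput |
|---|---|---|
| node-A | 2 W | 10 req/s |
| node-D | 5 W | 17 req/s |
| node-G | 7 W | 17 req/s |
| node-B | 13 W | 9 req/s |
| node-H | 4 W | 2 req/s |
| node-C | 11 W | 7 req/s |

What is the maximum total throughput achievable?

Allowing fractional choices, the relaxed optimum would be about 51.6, but servers are indivisible.
node-A + node-D + node-G + node-H: power draw 2 + 5 + 7 + 4 = 18 ≤ 25, throughput 10 + 17 + 17 + 2 = 46.
node-A + node-D + node-G + node-C: power draw 2 + 5 + 7 + 11 = 25 ≤ 25, throughput 10 + 17 + 17 + 7 = 51.
node-A + node-D + node-G: power draw 2 + 5 + 7 = 14 ≤ 25, throughput 10 + 17 + 17 = 44.
Best is node-A, node-D, node-G, and node-C with total throughput 51.

51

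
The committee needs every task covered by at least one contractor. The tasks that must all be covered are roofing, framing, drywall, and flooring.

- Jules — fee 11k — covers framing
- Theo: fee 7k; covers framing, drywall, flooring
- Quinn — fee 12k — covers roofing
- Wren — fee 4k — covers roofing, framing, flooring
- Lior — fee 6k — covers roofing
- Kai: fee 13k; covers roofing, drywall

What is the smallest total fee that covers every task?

11

Choose Theo and Wren: together they cover roofing, framing, drywall, flooring — every task.
Total fee: 7 + 4 = 11.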